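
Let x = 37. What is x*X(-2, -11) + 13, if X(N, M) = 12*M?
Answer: -4871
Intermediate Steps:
x*X(-2, -11) + 13 = 37*(12*(-11)) + 13 = 37*(-132) + 13 = -4884 + 13 = -4871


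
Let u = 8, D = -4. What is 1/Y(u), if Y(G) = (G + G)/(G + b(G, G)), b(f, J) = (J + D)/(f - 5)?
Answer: 7/12 ≈ 0.58333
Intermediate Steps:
b(f, J) = (-4 + J)/(-5 + f) (b(f, J) = (J - 4)/(f - 5) = (-4 + J)/(-5 + f))
Y(G) = 2*G/(G + (-4 + G)/(-5 + G)) (Y(G) = (G + G)/(G + (-4 + G)/(-5 + G)) = (2*G)/(G + (-4 + G)/(-5 + G)) = 2*G/(G + (-4 + G)/(-5 + G)))
1/Y(u) = 1/(2*8*(-5 + 8)/(-4 + 8 + 8*(-5 + 8))) = 1/(2*8*3/(-4 + 8 + 8*3)) = 1/(2*8*3/(-4 + 8 + 24)) = 1/(2*8*3/28) = 1/(2*8*(1/28)*3) = 1/(12/7) = 7/12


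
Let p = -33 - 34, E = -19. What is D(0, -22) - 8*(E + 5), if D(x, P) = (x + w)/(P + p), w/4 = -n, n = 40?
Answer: 10128/89 ≈ 113.80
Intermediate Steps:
p = -67
w = -160 (w = 4*(-1*40) = 4*(-40) = -160)
D(x, P) = (-160 + x)/(-67 + P) (D(x, P) = (x - 160)/(P - 67) = (-160 + x)/(-67 + P))
D(0, -22) - 8*(E + 5) = (-160 + 0)/(-67 - 22) - 8*(-19 + 5) = -160/(-89) - 8*(-14) = -1/89*(-160) - 1*(-112) = 160/89 + 112 = 10128/89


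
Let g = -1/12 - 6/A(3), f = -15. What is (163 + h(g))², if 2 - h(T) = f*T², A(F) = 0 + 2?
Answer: 218005225/2304 ≈ 94620.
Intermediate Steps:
A(F) = 2
g = -37/12 (g = -1/12 - 6/2 = -1*1/12 - 6*½ = -1/12 - 3 = -37/12 ≈ -3.0833)
h(T) = 2 + 15*T² (h(T) = 2 - (-15)*T² = 2 + 15*T²)
(163 + h(g))² = (163 + (2 + 15*(-37/12)²))² = (163 + (2 + 15*(1369/144)))² = (163 + (2 + 6845/48))² = (163 + 6941/48)² = (14765/48)² = 218005225/2304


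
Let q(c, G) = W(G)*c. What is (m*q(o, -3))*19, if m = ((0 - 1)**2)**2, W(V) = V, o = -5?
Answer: 285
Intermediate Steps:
q(c, G) = G*c
m = 1 (m = ((-1)**2)**2 = 1**2 = 1)
(m*q(o, -3))*19 = (1*(-3*(-5)))*19 = (1*15)*19 = 15*19 = 285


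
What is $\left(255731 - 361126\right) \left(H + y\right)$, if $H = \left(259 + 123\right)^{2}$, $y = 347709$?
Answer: $-52026450035$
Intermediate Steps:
$H = 145924$ ($H = 382^{2} = 145924$)
$\left(255731 - 361126\right) \left(H + y\right) = \left(255731 - 361126\right) \left(145924 + 347709\right) = \left(-105395\right) 493633 = -52026450035$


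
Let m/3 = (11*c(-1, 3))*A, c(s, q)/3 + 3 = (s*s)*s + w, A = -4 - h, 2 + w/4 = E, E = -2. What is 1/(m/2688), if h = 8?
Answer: 56/495 ≈ 0.11313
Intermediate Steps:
w = -16 (w = -8 + 4*(-2) = -8 - 8 = -16)
A = -12 (A = -4 - 1*8 = -4 - 8 = -12)
c(s, q) = -57 + 3*s**3 (c(s, q) = -9 + 3*((s*s)*s - 16) = -9 + 3*(s**2*s - 16) = -9 + 3*(s**3 - 16) = -9 + 3*(-16 + s**3) = -9 + (-48 + 3*s**3) = -57 + 3*s**3)
m = 23760 (m = 3*((11*(-57 + 3*(-1)**3))*(-12)) = 3*((11*(-57 + 3*(-1)))*(-12)) = 3*((11*(-57 - 3))*(-12)) = 3*((11*(-60))*(-12)) = 3*(-660*(-12)) = 3*7920 = 23760)
1/(m/2688) = 1/(23760/2688) = 1/(23760*(1/2688)) = 1/(495/56) = 56/495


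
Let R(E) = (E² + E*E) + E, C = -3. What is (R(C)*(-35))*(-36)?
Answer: 18900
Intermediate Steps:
R(E) = E + 2*E² (R(E) = (E² + E²) + E = 2*E² + E = E + 2*E²)
(R(C)*(-35))*(-36) = (-3*(1 + 2*(-3))*(-35))*(-36) = (-3*(1 - 6)*(-35))*(-36) = (-3*(-5)*(-35))*(-36) = (15*(-35))*(-36) = -525*(-36) = 18900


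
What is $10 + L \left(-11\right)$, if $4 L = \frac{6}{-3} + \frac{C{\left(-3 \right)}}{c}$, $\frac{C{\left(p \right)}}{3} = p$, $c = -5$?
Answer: $\frac{211}{20} \approx 10.55$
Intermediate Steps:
$C{\left(p \right)} = 3 p$
$L = - \frac{1}{20}$ ($L = \frac{\frac{6}{-3} + \frac{3 \left(-3\right)}{-5}}{4} = \frac{6 \left(- \frac{1}{3}\right) - - \frac{9}{5}}{4} = \frac{-2 + \frac{9}{5}}{4} = \frac{1}{4} \left(- \frac{1}{5}\right) = - \frac{1}{20} \approx -0.05$)
$10 + L \left(-11\right) = 10 - - \frac{11}{20} = 10 + \frac{11}{20} = \frac{211}{20}$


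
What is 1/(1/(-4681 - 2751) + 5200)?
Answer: 7432/38646399 ≈ 0.00019231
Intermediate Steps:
1/(1/(-4681 - 2751) + 5200) = 1/(1/(-7432) + 5200) = 1/(-1/7432 + 5200) = 1/(38646399/7432) = 7432/38646399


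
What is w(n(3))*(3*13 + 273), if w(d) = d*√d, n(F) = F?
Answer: 936*√3 ≈ 1621.2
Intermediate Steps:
w(d) = d^(3/2)
w(n(3))*(3*13 + 273) = 3^(3/2)*(3*13 + 273) = (3*√3)*(39 + 273) = (3*√3)*312 = 936*√3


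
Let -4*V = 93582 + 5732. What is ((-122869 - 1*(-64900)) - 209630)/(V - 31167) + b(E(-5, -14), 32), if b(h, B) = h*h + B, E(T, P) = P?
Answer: 26069146/111991 ≈ 232.78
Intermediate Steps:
V = -49657/2 (V = -(93582 + 5732)/4 = -¼*99314 = -49657/2 ≈ -24829.)
b(h, B) = B + h² (b(h, B) = h² + B = B + h²)
((-122869 - 1*(-64900)) - 209630)/(V - 31167) + b(E(-5, -14), 32) = ((-122869 - 1*(-64900)) - 209630)/(-49657/2 - 31167) + (32 + (-14)²) = ((-122869 + 64900) - 209630)/(-111991/2) + (32 + 196) = (-57969 - 209630)*(-2/111991) + 228 = -267599*(-2/111991) + 228 = 535198/111991 + 228 = 26069146/111991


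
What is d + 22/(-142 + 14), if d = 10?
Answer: 629/64 ≈ 9.8281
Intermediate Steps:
d + 22/(-142 + 14) = 10 + 22/(-142 + 14) = 10 + 22/(-128) = 10 + 22*(-1/128) = 10 - 11/64 = 629/64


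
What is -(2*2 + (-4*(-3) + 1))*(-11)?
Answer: 187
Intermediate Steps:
-(2*2 + (-4*(-3) + 1))*(-11) = -(4 + (12 + 1))*(-11) = -(4 + 13)*(-11) = -1*17*(-11) = -17*(-11) = 187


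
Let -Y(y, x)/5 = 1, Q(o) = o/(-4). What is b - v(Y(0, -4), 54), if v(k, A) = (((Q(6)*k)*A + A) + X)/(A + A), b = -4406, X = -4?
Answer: -476303/108 ≈ -4410.2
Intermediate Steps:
Q(o) = -o/4 (Q(o) = o*(-1/4) = -o/4)
Y(y, x) = -5 (Y(y, x) = -5*1 = -5)
v(k, A) = (-4 + A - 3*A*k/2)/(2*A) (v(k, A) = ((((-1/4*6)*k)*A + A) - 4)/(A + A) = (((-3*k/2)*A + A) - 4)/((2*A)) = ((-3*A*k/2 + A) - 4)*(1/(2*A)) = ((A - 3*A*k/2) - 4)*(1/(2*A)) = (-4 + A - 3*A*k/2)*(1/(2*A)) = (-4 + A - 3*A*k/2)/(2*A))
b - v(Y(0, -4), 54) = -4406 - (1/2 - 2/54 - 3/4*(-5)) = -4406 - (1/2 - 2*1/54 + 15/4) = -4406 - (1/2 - 1/27 + 15/4) = -4406 - 1*455/108 = -4406 - 455/108 = -476303/108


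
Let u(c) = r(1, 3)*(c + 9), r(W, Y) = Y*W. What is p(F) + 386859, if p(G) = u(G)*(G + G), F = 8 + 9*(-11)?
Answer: 431631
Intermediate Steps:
F = -91 (F = 8 - 99 = -91)
r(W, Y) = W*Y
u(c) = 27 + 3*c (u(c) = (1*3)*(c + 9) = 3*(9 + c) = 27 + 3*c)
p(G) = 2*G*(27 + 3*G) (p(G) = (27 + 3*G)*(G + G) = (27 + 3*G)*(2*G) = 2*G*(27 + 3*G))
p(F) + 386859 = 6*(-91)*(9 - 91) + 386859 = 6*(-91)*(-82) + 386859 = 44772 + 386859 = 431631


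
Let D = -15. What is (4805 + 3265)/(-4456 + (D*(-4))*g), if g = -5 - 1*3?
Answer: -4035/2468 ≈ -1.6349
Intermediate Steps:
g = -8 (g = -5 - 3 = -8)
(4805 + 3265)/(-4456 + (D*(-4))*g) = (4805 + 3265)/(-4456 - 15*(-4)*(-8)) = 8070/(-4456 + 60*(-8)) = 8070/(-4456 - 480) = 8070/(-4936) = 8070*(-1/4936) = -4035/2468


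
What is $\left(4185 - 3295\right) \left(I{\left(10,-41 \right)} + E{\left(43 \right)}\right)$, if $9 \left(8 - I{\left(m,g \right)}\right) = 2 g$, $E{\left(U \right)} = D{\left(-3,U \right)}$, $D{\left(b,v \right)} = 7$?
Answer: $\frac{193130}{9} \approx 21459.0$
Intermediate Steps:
$E{\left(U \right)} = 7$
$I{\left(m,g \right)} = 8 - \frac{2 g}{9}$
$\left(4185 - 3295\right) \left(I{\left(10,-41 \right)} + E{\left(43 \right)}\right) = \left(4185 - 3295\right) \left(\left(8 - - \frac{82}{9}\right) + 7\right) = 890 \left(\left(8 + \frac{82}{9}\right) + 7\right) = 890 \left(\frac{154}{9} + 7\right) = 890 \cdot \frac{217}{9} = \frac{193130}{9}$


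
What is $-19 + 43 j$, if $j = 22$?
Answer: $927$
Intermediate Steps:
$-19 + 43 j = -19 + 43 \cdot 22 = -19 + 946 = 927$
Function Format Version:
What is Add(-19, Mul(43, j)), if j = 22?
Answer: 927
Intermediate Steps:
Add(-19, Mul(43, j)) = Add(-19, Mul(43, 22)) = Add(-19, 946) = 927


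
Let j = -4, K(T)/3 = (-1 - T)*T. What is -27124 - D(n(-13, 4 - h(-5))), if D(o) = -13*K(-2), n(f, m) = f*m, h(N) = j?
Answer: -27202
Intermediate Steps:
K(T) = 3*T*(-1 - T) (K(T) = 3*((-1 - T)*T) = 3*(T*(-1 - T)) = 3*T*(-1 - T))
h(N) = -4
D(o) = 78 (D(o) = -(-39)*(-2)*(1 - 2) = -(-39)*(-2)*(-1) = -13*(-6) = 78)
-27124 - D(n(-13, 4 - h(-5))) = -27124 - 1*78 = -27124 - 78 = -27202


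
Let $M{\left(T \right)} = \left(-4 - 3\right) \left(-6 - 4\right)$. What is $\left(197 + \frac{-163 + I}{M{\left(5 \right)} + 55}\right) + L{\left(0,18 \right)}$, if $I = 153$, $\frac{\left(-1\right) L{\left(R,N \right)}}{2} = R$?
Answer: $\frac{4923}{25} \approx 196.92$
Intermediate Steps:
$L{\left(R,N \right)} = - 2 R$
$M{\left(T \right)} = 70$ ($M{\left(T \right)} = \left(-7\right) \left(-10\right) = 70$)
$\left(197 + \frac{-163 + I}{M{\left(5 \right)} + 55}\right) + L{\left(0,18 \right)} = \left(197 + \frac{-163 + 153}{70 + 55}\right) - 0 = \left(197 - \frac{10}{125}\right) + 0 = \left(197 - \frac{2}{25}\right) + 0 = \frac{4923}{25} + 0 = \frac{4923}{25}$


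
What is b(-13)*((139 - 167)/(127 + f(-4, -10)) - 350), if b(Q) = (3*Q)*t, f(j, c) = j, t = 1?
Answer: 560014/41 ≈ 13659.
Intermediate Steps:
b(Q) = 3*Q (b(Q) = (3*Q)*1 = 3*Q)
b(-13)*((139 - 167)/(127 + f(-4, -10)) - 350) = (3*(-13))*((139 - 167)/(127 - 4) - 350) = -39*(-28/123 - 350) = -39*(-43078/123) = 560014/41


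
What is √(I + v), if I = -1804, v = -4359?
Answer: I*√6163 ≈ 78.505*I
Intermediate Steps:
√(I + v) = √(-1804 - 4359) = √(-6163) = I*√6163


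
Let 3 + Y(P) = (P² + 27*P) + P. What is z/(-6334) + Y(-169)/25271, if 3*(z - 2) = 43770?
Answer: -108920274/80033257 ≈ -1.3609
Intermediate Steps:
z = 14592 (z = 2 + (⅓)*43770 = 2 + 14590 = 14592)
Y(P) = -3 + P² + 28*P (Y(P) = -3 + ((P² + 27*P) + P) = -3 + (P² + 28*P) = -3 + P² + 28*P)
z/(-6334) + Y(-169)/25271 = 14592/(-6334) + (-3 + (-169)² + 28*(-169))/25271 = 14592*(-1/6334) + (-3 + 28561 - 4732)*(1/25271) = -7296/3167 + 23826*(1/25271) = -7296/3167 + 23826/25271 = -108920274/80033257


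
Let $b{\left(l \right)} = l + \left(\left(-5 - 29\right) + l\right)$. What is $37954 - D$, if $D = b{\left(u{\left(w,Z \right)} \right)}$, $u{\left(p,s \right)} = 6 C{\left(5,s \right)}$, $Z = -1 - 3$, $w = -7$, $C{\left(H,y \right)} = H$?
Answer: $37928$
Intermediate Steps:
$Z = -4$ ($Z = -1 - 3 = -4$)
$u{\left(p,s \right)} = 30$ ($u{\left(p,s \right)} = 6 \cdot 5 = 30$)
$b{\left(l \right)} = -34 + 2 l$ ($b{\left(l \right)} = l + \left(-34 + l\right) = -34 + 2 l$)
$D = 26$ ($D = -34 + 2 \cdot 30 = -34 + 60 = 26$)
$37954 - D = 37954 - 26 = 37928$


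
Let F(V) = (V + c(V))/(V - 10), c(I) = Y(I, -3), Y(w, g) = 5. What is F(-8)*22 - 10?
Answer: -19/3 ≈ -6.3333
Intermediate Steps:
c(I) = 5
F(V) = (5 + V)/(-10 + V) (F(V) = (V + 5)/(V - 10) = (5 + V)/(-10 + V))
F(-8)*22 - 10 = ((5 - 8)/(-10 - 8))*22 - 10 = (-3/(-18))*22 - 10 = -1/18*(-3)*22 - 10 = (⅙)*22 - 10 = 11/3 - 10 = -19/3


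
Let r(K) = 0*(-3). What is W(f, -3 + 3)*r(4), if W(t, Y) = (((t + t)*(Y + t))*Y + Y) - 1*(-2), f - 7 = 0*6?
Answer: 0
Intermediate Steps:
r(K) = 0
f = 7 (f = 7 + 0*6 = 7 + 0 = 7)
W(t, Y) = 2 + Y + 2*Y*t*(Y + t) (W(t, Y) = (((2*t)*(Y + t))*Y + Y) + 2 = ((2*t*(Y + t))*Y + Y) + 2 = (2*Y*t*(Y + t) + Y) + 2 = (Y + 2*Y*t*(Y + t)) + 2 = 2 + Y + 2*Y*t*(Y + t))
W(f, -3 + 3)*r(4) = (2 + (-3 + 3) + 2*(-3 + 3)*7**2 + 2*7*(-3 + 3)**2)*0 = (2 + 0 + 2*0*49 + 2*7*0**2)*0 = (2 + 0 + 0 + 2*7*0)*0 = (2 + 0 + 0 + 0)*0 = 2*0 = 0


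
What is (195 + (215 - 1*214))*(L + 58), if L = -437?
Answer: -74284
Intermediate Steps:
(195 + (215 - 1*214))*(L + 58) = (195 + (215 - 1*214))*(-437 + 58) = (195 + (215 - 214))*(-379) = (195 + 1)*(-379) = 196*(-379) = -74284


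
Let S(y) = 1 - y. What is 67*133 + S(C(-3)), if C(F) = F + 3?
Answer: 8912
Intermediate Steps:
C(F) = 3 + F
67*133 + S(C(-3)) = 67*133 + (1 - (3 - 3)) = 8911 + (1 - 1*0) = 8911 + (1 + 0) = 8911 + 1 = 8912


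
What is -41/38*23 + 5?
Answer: -753/38 ≈ -19.816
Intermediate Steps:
-41/38*23 + 5 = -943/38 + 5 = -753/38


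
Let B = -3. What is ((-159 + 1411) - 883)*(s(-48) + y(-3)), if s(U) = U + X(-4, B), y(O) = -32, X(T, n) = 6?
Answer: -27306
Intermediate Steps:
s(U) = 6 + U (s(U) = U + 6 = 6 + U)
((-159 + 1411) - 883)*(s(-48) + y(-3)) = ((-159 + 1411) - 883)*((6 - 48) - 32) = (1252 - 883)*(-42 - 32) = 369*(-74) = -27306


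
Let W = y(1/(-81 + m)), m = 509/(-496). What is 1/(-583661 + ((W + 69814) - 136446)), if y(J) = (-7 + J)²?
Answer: -1655269225/1076328599178244 ≈ -1.5379e-6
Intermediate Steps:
m = -509/496 (m = 509*(-1/496) = -509/496 ≈ -1.0262)
W = 81390954681/1655269225 (W = (-7 + 1/(-81 - 509/496))² = (-7 + 1/(-40685/496))² = (-7 - 496/40685)² = (-285291/40685)² = 81390954681/1655269225 ≈ 49.171)
1/(-583661 + ((W + 69814) - 136446)) = 1/(-583661 + ((81390954681/1655269225 + 69814) - 136446)) = 1/(-583661 + (115642356628831/1655269225 - 136446)) = 1/(-583661 - 110212508045519/1655269225) = 1/(-1076328599178244/1655269225) = -1655269225/1076328599178244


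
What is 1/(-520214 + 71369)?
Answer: -1/448845 ≈ -2.2279e-6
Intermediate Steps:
1/(-520214 + 71369) = 1/(-448845) = -1/448845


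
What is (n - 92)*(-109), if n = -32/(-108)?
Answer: 269884/27 ≈ 9995.7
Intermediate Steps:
n = 8/27 (n = -32*(-1/108) = 8/27 ≈ 0.29630)
(n - 92)*(-109) = (8/27 - 92)*(-109) = -2476/27*(-109) = 269884/27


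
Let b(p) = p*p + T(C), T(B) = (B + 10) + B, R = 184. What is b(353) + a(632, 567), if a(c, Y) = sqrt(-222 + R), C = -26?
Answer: 124567 + I*sqrt(38) ≈ 1.2457e+5 + 6.1644*I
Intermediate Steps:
T(B) = 10 + 2*B (T(B) = (10 + B) + B = 10 + 2*B)
a(c, Y) = I*sqrt(38) (a(c, Y) = sqrt(-222 + 184) = sqrt(-38) = I*sqrt(38))
b(p) = -42 + p**2 (b(p) = p*p + (10 + 2*(-26)) = p**2 + (10 - 52) = p**2 - 42 = -42 + p**2)
b(353) + a(632, 567) = (-42 + 353**2) + I*sqrt(38) = (-42 + 124609) + I*sqrt(38) = 124567 + I*sqrt(38)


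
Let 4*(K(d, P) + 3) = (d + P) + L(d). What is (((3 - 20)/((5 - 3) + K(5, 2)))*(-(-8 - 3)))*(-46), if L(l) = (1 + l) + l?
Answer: 17204/7 ≈ 2457.7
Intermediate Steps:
L(l) = 1 + 2*l
K(d, P) = -11/4 + P/4 + 3*d/4 (K(d, P) = -3 + ((d + P) + (1 + 2*d))/4 = -3 + ((P + d) + (1 + 2*d))/4 = -3 + (1 + P + 3*d)/4 = -3 + (¼ + P/4 + 3*d/4) = -11/4 + P/4 + 3*d/4)
(((3 - 20)/((5 - 3) + K(5, 2)))*(-(-8 - 3)))*(-46) = (((3 - 20)/((5 - 3) + (-11/4 + (¼)*2 + (¾)*5)))*(-(-8 - 3)))*(-46) = ((-17/(2 + (-11/4 + ½ + 15/4)))*(-1*(-11)))*(-46) = (-17/(2 + 3/2)*11)*(-46) = (-17/7/2*11)*(-46) = (-17*2/7*11)*(-46) = -34/7*11*(-46) = -374/7*(-46) = 17204/7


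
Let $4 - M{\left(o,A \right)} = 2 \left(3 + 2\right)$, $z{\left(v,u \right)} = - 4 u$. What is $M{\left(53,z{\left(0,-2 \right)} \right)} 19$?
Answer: $-114$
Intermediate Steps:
$M{\left(o,A \right)} = -6$ ($M{\left(o,A \right)} = 4 - 2 \left(3 + 2\right) = 4 - 2 \cdot 5 = 4 - 10 = -6$)
$M{\left(53,z{\left(0,-2 \right)} \right)} 19 = \left(-6\right) 19 = -114$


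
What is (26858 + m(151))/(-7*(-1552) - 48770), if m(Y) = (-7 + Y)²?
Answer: -23797/18953 ≈ -1.2556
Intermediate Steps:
(26858 + m(151))/(-7*(-1552) - 48770) = (26858 + (-7 + 151)²)/(-7*(-1552) - 48770) = (26858 + 144²)/(10864 - 48770) = (26858 + 20736)/(-37906) = 47594*(-1/37906) = -23797/18953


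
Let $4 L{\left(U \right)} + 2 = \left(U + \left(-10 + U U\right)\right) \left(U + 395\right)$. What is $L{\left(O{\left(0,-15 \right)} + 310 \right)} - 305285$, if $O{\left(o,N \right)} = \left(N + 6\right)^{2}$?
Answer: $\frac{59621395}{2} \approx 2.9811 \cdot 10^{7}$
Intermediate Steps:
$O{\left(o,N \right)} = \left(6 + N\right)^{2}$
$L{\left(U \right)} = - \frac{1}{2} + \frac{\left(395 + U\right) \left(-10 + U + U^{2}\right)}{4}$ ($L{\left(U \right)} = - \frac{1}{2} + \frac{\left(U + \left(-10 + U U\right)\right) \left(U + 395\right)}{4} = - \frac{1}{2} + \frac{\left(U + \left(-10 + U^{2}\right)\right) \left(395 + U\right)}{4} = - \frac{1}{2} + \frac{\left(-10 + U + U^{2}\right) \left(395 + U\right)}{4} = - \frac{1}{2} + \frac{\left(395 + U\right) \left(-10 + U + U^{2}\right)}{4}$)
$L{\left(O{\left(0,-15 \right)} + 310 \right)} - 305285 = \left(-988 + 99 \left(\left(6 - 15\right)^{2} + 310\right)^{2} + \frac{\left(\left(6 - 15\right)^{2} + 310\right)^{3}}{4} + \frac{385 \left(\left(6 - 15\right)^{2} + 310\right)}{4}\right) - 305285 = \left(-988 + 99 \left(\left(-9\right)^{2} + 310\right)^{2} + \frac{\left(\left(-9\right)^{2} + 310\right)^{3}}{4} + \frac{385 \left(\left(-9\right)^{2} + 310\right)}{4}\right) - 305285 = \left(-988 + 99 \left(81 + 310\right)^{2} + \frac{\left(81 + 310\right)^{3}}{4} + \frac{385 \left(81 + 310\right)}{4}\right) - 305285 = \left(-988 + 99 \cdot 391^{2} + \frac{391^{3}}{4} + \frac{385}{4} \cdot 391\right) - 305285 = \left(-988 + 99 \cdot 152881 + \frac{1}{4} \cdot 59776471 + \frac{150535}{4}\right) - 305285 = \left(-988 + 15135219 + \frac{59776471}{4} + \frac{150535}{4}\right) - 305285 = \frac{60231965}{2} - 305285 = \frac{59621395}{2}$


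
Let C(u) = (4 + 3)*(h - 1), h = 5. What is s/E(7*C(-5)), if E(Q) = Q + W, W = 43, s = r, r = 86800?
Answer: 86800/239 ≈ 363.18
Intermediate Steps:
s = 86800
C(u) = 28 (C(u) = (4 + 3)*(5 - 1) = 7*4 = 28)
E(Q) = 43 + Q (E(Q) = Q + 43 = 43 + Q)
s/E(7*C(-5)) = 86800/(43 + 7*28) = 86800/(43 + 196) = 86800/239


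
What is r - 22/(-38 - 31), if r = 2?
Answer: 160/69 ≈ 2.3188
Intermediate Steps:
r - 22/(-38 - 31) = 2 - 22/(-38 - 31) = 2 - 22/(-69) = 2 - 1/69*(-22) = 2 + 22/69 = 160/69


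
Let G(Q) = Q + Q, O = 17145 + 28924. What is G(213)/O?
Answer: 426/46069 ≈ 0.0092470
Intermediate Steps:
O = 46069
G(Q) = 2*Q
G(213)/O = (2*213)/46069 = 426*(1/46069) = 426/46069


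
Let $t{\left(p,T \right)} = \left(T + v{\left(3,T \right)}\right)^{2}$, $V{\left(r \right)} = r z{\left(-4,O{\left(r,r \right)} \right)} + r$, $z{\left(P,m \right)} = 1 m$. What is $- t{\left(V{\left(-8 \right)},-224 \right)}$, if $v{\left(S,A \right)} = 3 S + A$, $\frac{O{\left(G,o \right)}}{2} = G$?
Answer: $-192721$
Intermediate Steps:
$O{\left(G,o \right)} = 2 G$
$z{\left(P,m \right)} = m$
$v{\left(S,A \right)} = A + 3 S$
$V{\left(r \right)} = r + 2 r^{2}$ ($V{\left(r \right)} = r 2 r + r = 2 r^{2} + r = r + 2 r^{2}$)
$t{\left(p,T \right)} = \left(9 + 2 T\right)^{2}$ ($t{\left(p,T \right)} = \left(T + \left(T + 3 \cdot 3\right)\right)^{2} = \left(T + \left(T + 9\right)\right)^{2} = \left(T + \left(9 + T\right)\right)^{2} = \left(9 + 2 T\right)^{2}$)
$- t{\left(V{\left(-8 \right)},-224 \right)} = - \left(9 + 2 \left(-224\right)\right)^{2} = - \left(9 - 448\right)^{2} = - \left(-439\right)^{2} = \left(-1\right) 192721 = -192721$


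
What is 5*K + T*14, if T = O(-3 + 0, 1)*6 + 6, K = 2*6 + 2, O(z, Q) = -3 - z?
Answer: 154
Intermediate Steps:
K = 14 (K = 12 + 2 = 14)
T = 6 (T = (-3 - (-3 + 0))*6 + 6 = (-3 - 1*(-3))*6 + 6 = (-3 + 3)*6 + 6 = 0*6 + 6 = 0 + 6 = 6)
5*K + T*14 = 5*14 + 6*14 = 70 + 84 = 154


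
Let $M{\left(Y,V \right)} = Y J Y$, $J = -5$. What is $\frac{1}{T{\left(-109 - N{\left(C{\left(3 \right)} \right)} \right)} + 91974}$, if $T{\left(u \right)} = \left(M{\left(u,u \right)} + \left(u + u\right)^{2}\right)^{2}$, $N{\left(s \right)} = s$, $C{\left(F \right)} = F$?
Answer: $\frac{1}{157443910} \approx 6.3515 \cdot 10^{-9}$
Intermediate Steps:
$M{\left(Y,V \right)} = - 5 Y^{2}$ ($M{\left(Y,V \right)} = Y \left(-5\right) Y = - 5 Y Y = - 5 Y^{2}$)
$T{\left(u \right)} = u^{4}$ ($T{\left(u \right)} = \left(- 5 u^{2} + \left(u + u\right)^{2}\right)^{2} = \left(- 5 u^{2} + \left(2 u\right)^{2}\right)^{2} = \left(- 5 u^{2} + 4 u^{2}\right)^{2} = \left(- u^{2}\right)^{2} = u^{4}$)
$\frac{1}{T{\left(-109 - N{\left(C{\left(3 \right)} \right)} \right)} + 91974} = \frac{1}{\left(-109 - 3\right)^{4} + 91974} = \frac{1}{\left(-112\right)^{4} + 91974} = \frac{1}{157351936 + 91974} = \frac{1}{157443910}$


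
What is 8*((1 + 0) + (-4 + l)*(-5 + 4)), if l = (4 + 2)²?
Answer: -248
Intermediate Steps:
l = 36 (l = 6² = 36)
8*((1 + 0) + (-4 + l)*(-5 + 4)) = 8*((1 + 0) + (-4 + 36)*(-5 + 4)) = 8*(1 + 32*(-1)) = 8*(1 - 32) = 8*(-31) = -248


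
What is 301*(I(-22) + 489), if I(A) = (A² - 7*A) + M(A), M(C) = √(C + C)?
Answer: 339227 + 602*I*√11 ≈ 3.3923e+5 + 1996.6*I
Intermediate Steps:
M(C) = √2*√C (M(C) = √(2*C) = √2*√C)
I(A) = A² - 7*A + √2*√A (I(A) = (A² - 7*A) + √2*√A = A² - 7*A + √2*√A)
301*(I(-22) + 489) = 301*(((-22)² - 7*(-22) + √2*√(-22)) + 489) = 301*((484 + 154 + √2*(I*√22)) + 489) = 301*((484 + 154 + 2*I*√11) + 489) = 301*((638 + 2*I*√11) + 489) = 301*(1127 + 2*I*√11) = 339227 + 602*I*√11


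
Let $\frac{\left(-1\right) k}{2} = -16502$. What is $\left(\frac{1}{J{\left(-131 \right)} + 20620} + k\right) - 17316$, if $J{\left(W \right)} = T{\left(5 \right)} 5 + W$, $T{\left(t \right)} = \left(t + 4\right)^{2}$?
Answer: $\frac{327785073}{20894} \approx 15688.0$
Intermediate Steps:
$T{\left(t \right)} = \left(4 + t\right)^{2}$
$J{\left(W \right)} = 405 + W$ ($J{\left(W \right)} = \left(4 + 5\right)^{2} \cdot 5 + W = 9^{2} \cdot 5 + W = 81 \cdot 5 + W = 405 + W$)
$k = 33004$ ($k = \left(-2\right) \left(-16502\right) = 33004$)
$\left(\frac{1}{J{\left(-131 \right)} + 20620} + k\right) - 17316 = \left(\frac{1}{\left(405 - 131\right) + 20620} + 33004\right) - 17316 = \left(\frac{1}{274 + 20620} + 33004\right) - 17316 = \left(\frac{1}{20894} + 33004\right) - 17316 = \frac{689585577}{20894} - 17316 = \frac{327785073}{20894}$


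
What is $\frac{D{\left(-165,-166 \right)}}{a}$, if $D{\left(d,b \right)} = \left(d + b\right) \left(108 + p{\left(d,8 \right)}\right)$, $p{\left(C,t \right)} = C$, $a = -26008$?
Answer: $- \frac{18867}{26008} \approx -0.72543$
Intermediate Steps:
$D{\left(d,b \right)} = \left(108 + d\right) \left(b + d\right)$ ($D{\left(d,b \right)} = \left(d + b\right) \left(108 + d\right) = \left(b + d\right) \left(108 + d\right) = \left(108 + d\right) \left(b + d\right)$)
$\frac{D{\left(-165,-166 \right)}}{a} = \frac{\left(-165\right)^{2} + 108 \left(-166\right) + 108 \left(-165\right) - -27390}{-26008} = \left(27225 - 17928 - 17820 + 27390\right) \left(- \frac{1}{26008}\right) = 18867 \left(- \frac{1}{26008}\right) = - \frac{18867}{26008}$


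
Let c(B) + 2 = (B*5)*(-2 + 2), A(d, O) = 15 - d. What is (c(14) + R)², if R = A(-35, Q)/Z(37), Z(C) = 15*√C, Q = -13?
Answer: 1432/333 - 40*√37/111 ≈ 2.1083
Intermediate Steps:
c(B) = -2 (c(B) = -2 + (B*5)*(-2 + 2) = -2 + (5*B)*0 = -2 + 0 = -2)
R = 10*√37/111 (R = (15 - 1*(-35))/((15*√37)) = (15 + 35)*(√37/555) = 50*(√37/555) = 10*√37/111 ≈ 0.54800)
(c(14) + R)² = (-2 + 10*√37/111)²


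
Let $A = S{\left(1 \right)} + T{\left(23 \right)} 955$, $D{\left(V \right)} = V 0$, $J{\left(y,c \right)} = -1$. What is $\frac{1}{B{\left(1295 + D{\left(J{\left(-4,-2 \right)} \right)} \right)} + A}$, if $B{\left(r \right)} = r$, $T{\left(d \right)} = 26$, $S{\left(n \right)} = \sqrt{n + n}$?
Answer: $\frac{26125}{682515623} - \frac{\sqrt{2}}{682515623} \approx 3.8275 \cdot 10^{-5}$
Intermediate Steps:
$S{\left(n \right)} = \sqrt{2} \sqrt{n}$ ($S{\left(n \right)} = \sqrt{2 n} = \sqrt{2} \sqrt{n}$)
$D{\left(V \right)} = 0$
$A = 24830 + \sqrt{2}$ ($A = \sqrt{2} \sqrt{1} + 26 \cdot 955 = \sqrt{2} \cdot 1 + 24830 = \sqrt{2} + 24830 = 24830 + \sqrt{2} \approx 24831.0$)
$\frac{1}{B{\left(1295 + D{\left(J{\left(-4,-2 \right)} \right)} \right)} + A} = \frac{1}{\left(1295 + 0\right) + \left(24830 + \sqrt{2}\right)} = \frac{1}{1295 + \left(24830 + \sqrt{2}\right)} = \frac{1}{26125 + \sqrt{2}}$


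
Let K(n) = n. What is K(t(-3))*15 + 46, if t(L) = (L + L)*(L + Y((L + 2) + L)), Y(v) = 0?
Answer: 316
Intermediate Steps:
t(L) = 2*L**2 (t(L) = (L + L)*(L + 0) = (2*L)*L = 2*L**2)
K(t(-3))*15 + 46 = (2*(-3)**2)*15 + 46 = (2*9)*15 + 46 = 18*15 + 46 = 270 + 46 = 316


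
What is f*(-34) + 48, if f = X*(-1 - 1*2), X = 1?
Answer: 150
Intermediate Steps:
f = -3 (f = 1*(-1 - 1*2) = 1*(-1 - 2) = 1*(-3) = -3)
f*(-34) + 48 = -3*(-34) + 48 = 102 + 48 = 150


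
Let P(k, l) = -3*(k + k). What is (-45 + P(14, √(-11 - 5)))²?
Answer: 16641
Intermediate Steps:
P(k, l) = -6*k
(-45 + P(14, √(-11 - 5)))² = (-45 - 6*14)² = (-45 - 84)² = (-129)² = 16641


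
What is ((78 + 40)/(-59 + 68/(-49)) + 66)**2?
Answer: 35914798144/8755681 ≈ 4101.9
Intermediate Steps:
((78 + 40)/(-59 + 68/(-49)) + 66)**2 = (118/(-59 + 68*(-1/49)) + 66)**2 = (118/(-59 - 68/49) + 66)**2 = (118/(-2959/49) + 66)**2 = (118*(-49/2959) + 66)**2 = (-5782/2959 + 66)**2 = (189512/2959)**2 = 35914798144/8755681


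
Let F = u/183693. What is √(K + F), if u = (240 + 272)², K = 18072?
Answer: 2*√152463446753430/183693 ≈ 134.44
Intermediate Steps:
u = 262144 (u = 512² = 262144)
F = 262144/183693 ≈ 1.4271
√(K + F) = √(18072 + 262144/183693) = √(3319962040/183693) = 2*√152463446753430/183693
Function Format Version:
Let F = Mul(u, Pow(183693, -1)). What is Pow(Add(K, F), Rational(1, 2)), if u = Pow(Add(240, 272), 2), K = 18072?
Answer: Mul(Rational(2, 183693), Pow(152463446753430, Rational(1, 2))) ≈ 134.44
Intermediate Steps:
u = 262144 (u = Pow(512, 2) = 262144)
F = Rational(262144, 183693) (F = Mul(262144, Pow(183693, -1)) = Mul(262144, Rational(1, 183693)) = Rational(262144, 183693) ≈ 1.4271)
Pow(Add(K, F), Rational(1, 2)) = Pow(Add(18072, Rational(262144, 183693)), Rational(1, 2)) = Pow(Rational(3319962040, 183693), Rational(1, 2)) = Mul(Rational(2, 183693), Pow(152463446753430, Rational(1, 2)))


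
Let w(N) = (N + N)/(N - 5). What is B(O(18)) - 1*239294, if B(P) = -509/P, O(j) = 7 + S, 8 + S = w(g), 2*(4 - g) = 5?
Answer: -3107259/13 ≈ -2.3902e+5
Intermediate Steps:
g = 3/2 (g = 4 - ½*5 = 4 - 5/2 = 3/2 ≈ 1.5000)
w(N) = 2*N/(-5 + N) (w(N) = (2*N)/(-5 + N) = 2*N/(-5 + N))
S = -62/7 (S = -8 + 2*(3/2)/(-5 + 3/2) = -8 + 2*(3/2)/(-7/2) = -8 + 2*(3/2)*(-2/7) = -8 - 6/7 = -62/7 ≈ -8.8571)
O(j) = -13/7 (O(j) = 7 - 62/7 = -13/7)
B(O(18)) - 1*239294 = -509/(-13/7) - 1*239294 = -509*(-7/13) - 239294 = 3563/13 - 239294 = -3107259/13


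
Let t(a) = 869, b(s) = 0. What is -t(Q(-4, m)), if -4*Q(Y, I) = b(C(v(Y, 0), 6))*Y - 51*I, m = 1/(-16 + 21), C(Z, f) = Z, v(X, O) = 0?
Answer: -869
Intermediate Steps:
m = ⅕ (m = 1/5 = ⅕ ≈ 0.20000)
Q(Y, I) = 51*I/4 (Q(Y, I) = -(0*Y - 51*I)/4 = -(0 - 51*I)/4 = -(-51)*I/4 = 51*I/4)
-t(Q(-4, m)) = -1*869 = -869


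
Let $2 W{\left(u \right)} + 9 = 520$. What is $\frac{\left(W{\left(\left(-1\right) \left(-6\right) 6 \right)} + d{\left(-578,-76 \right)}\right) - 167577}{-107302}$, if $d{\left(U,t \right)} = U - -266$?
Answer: $\frac{335267}{214604} \approx 1.5623$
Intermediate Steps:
$d{\left(U,t \right)} = 266 + U$ ($d{\left(U,t \right)} = U + 266 = 266 + U$)
$W{\left(u \right)} = \frac{511}{2}$ ($W{\left(u \right)} = - \frac{9}{2} + \frac{1}{2} \cdot 520 = - \frac{9}{2} + 260 = \frac{511}{2}$)
$\frac{\left(W{\left(\left(-1\right) \left(-6\right) 6 \right)} + d{\left(-578,-76 \right)}\right) - 167577}{-107302} = \frac{\left(\frac{511}{2} + \left(266 - 578\right)\right) - 167577}{-107302} = \left(\left(\frac{511}{2} - 312\right) - 167577\right) \left(- \frac{1}{107302}\right) = \left(- \frac{113}{2} - 167577\right) \left(- \frac{1}{107302}\right) = \left(- \frac{335267}{2}\right) \left(- \frac{1}{107302}\right) = \frac{335267}{214604}$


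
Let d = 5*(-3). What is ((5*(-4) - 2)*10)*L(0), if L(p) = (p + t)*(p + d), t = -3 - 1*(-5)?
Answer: 6600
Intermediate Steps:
t = 2 (t = -3 + 5 = 2)
d = -15
L(p) = (-15 + p)*(2 + p) (L(p) = (p + 2)*(p - 15) = (2 + p)*(-15 + p) = (-15 + p)*(2 + p))
((5*(-4) - 2)*10)*L(0) = ((5*(-4) - 2)*10)*(-30 + 0**2 - 13*0) = ((-20 - 2)*10)*(-30 + 0 + 0) = -22*10*(-30) = -220*(-30) = 6600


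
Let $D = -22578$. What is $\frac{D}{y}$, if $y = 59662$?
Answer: $- \frac{11289}{29831} \approx -0.37843$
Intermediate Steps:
$\frac{D}{y} = - \frac{22578}{59662} = \left(-22578\right) \frac{1}{59662} = - \frac{11289}{29831}$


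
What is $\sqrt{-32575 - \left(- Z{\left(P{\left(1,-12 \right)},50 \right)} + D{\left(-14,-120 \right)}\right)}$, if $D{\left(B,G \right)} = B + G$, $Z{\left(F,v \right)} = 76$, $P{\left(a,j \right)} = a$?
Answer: $i \sqrt{32365} \approx 179.9 i$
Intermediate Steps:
$\sqrt{-32575 - \left(- Z{\left(P{\left(1,-12 \right)},50 \right)} + D{\left(-14,-120 \right)}\right)} = \sqrt{-32575 + \left(76 - \left(-14 - 120\right)\right)} = \sqrt{-32575 + \left(76 - -134\right)} = \sqrt{-32575 + \left(76 + 134\right)} = \sqrt{-32575 + 210} = \sqrt{-32365} = i \sqrt{32365}$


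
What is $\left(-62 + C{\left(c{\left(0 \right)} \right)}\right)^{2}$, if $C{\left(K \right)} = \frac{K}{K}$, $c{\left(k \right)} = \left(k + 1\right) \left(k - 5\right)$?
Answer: $3721$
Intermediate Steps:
$c{\left(k \right)} = \left(1 + k\right) \left(-5 + k\right)$
$C{\left(K \right)} = 1$
$\left(-62 + C{\left(c{\left(0 \right)} \right)}\right)^{2} = \left(-62 + 1\right)^{2} = \left(-61\right)^{2} = 3721$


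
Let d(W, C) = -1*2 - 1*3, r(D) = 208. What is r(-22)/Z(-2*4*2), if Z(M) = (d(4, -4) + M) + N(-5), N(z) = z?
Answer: -8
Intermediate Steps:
d(W, C) = -5 (d(W, C) = -2 - 3 = -5)
Z(M) = -10 + M (Z(M) = (-5 + M) - 5 = -10 + M)
r(-22)/Z(-2*4*2) = 208/(-10 - 2*4*2) = 208/(-10 - 8*2) = 208/(-10 - 16) = 208/(-26) = 208*(-1/26) = -8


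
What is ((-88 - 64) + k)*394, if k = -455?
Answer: -239158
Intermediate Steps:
((-88 - 64) + k)*394 = ((-88 - 64) - 455)*394 = (-152 - 455)*394 = -607*394 = -239158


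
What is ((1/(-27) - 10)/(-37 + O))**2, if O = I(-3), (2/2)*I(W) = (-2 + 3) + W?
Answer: 73441/1108809 ≈ 0.066234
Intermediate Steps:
I(W) = 1 + W (I(W) = (-2 + 3) + W = 1 + W)
O = -2 (O = 1 - 3 = -2)
((1/(-27) - 10)/(-37 + O))**2 = ((1/(-27) - 10)/(-37 - 2))**2 = ((1*(-1/27) - 10)/(-39))**2 = ((-1/27 - 10)*(-1/39))**2 = (-271/27*(-1/39))**2 = (271/1053)**2 = 73441/1108809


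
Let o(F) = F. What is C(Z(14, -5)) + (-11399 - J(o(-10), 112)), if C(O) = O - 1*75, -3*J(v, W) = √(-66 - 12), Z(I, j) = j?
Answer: -11479 + I*√78/3 ≈ -11479.0 + 2.9439*I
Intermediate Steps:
J(v, W) = -I*√78/3 (J(v, W) = -√(-66 - 12)/3 = -I*√78/3)
C(O) = -75 + O (C(O) = O - 75 = -75 + O)
C(Z(14, -5)) + (-11399 - J(o(-10), 112)) = (-75 - 5) + (-11399 - (-1)*I*√78/3) = -80 + (-11399 + I*√78/3) = -11479 + I*√78/3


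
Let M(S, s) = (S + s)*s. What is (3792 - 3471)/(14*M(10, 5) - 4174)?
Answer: -321/3124 ≈ -0.10275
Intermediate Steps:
M(S, s) = s*(S + s)
(3792 - 3471)/(14*M(10, 5) - 4174) = (3792 - 3471)/(14*(5*(10 + 5)) - 4174) = 321/(14*(5*15) - 4174) = 321/(14*75 - 4174) = 321/(1050 - 4174) = 321/(-3124) = 321*(-1/3124) = -321/3124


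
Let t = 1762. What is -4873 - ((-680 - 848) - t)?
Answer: -1583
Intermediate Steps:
-4873 - ((-680 - 848) - t) = -4873 - ((-680 - 848) - 1*1762) = -4873 - (-1528 - 1762) = -4873 - 1*(-3290) = -4873 + 3290 = -1583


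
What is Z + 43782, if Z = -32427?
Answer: 11355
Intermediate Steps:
Z + 43782 = -32427 + 43782 = 11355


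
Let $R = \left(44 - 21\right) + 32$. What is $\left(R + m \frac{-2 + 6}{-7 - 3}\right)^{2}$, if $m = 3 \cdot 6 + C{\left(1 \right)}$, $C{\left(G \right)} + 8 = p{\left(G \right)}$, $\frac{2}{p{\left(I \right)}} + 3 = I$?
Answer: $\frac{66049}{25} \approx 2642.0$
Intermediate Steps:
$p{\left(I \right)} = \frac{2}{-3 + I}$
$C{\left(G \right)} = -8 + \frac{2}{-3 + G}$
$m = 9$ ($m = 3 \cdot 6 + \frac{2 \left(13 - 4\right)}{-3 + 1} = 18 + \frac{2 \left(13 - 4\right)}{-2} = 18 + 2 \left(- \frac{1}{2}\right) 9 = 18 - 9 = 9$)
$R = 55$ ($R = 23 + 32 = 55$)
$\left(R + m \frac{-2 + 6}{-7 - 3}\right)^{2} = \left(55 + 9 \frac{-2 + 6}{-7 - 3}\right)^{2} = \left(55 + 9 \frac{4}{-10}\right)^{2} = \left(55 + 9 \cdot 4 \left(- \frac{1}{10}\right)\right)^{2} = \left(55 + 9 \left(- \frac{2}{5}\right)\right)^{2} = \left(55 - \frac{18}{5}\right)^{2} = \left(\frac{257}{5}\right)^{2} = \frac{66049}{25}$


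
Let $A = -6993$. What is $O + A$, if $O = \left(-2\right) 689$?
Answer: $-8371$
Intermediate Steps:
$O = -1378$
$O + A = -1378 - 6993 = -8371$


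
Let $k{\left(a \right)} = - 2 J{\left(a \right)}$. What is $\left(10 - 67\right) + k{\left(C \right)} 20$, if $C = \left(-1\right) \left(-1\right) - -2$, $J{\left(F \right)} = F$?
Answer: $-177$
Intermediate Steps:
$C = 3$ ($C = 1 + 2 = 3$)
$k{\left(a \right)} = - 2 a$
$\left(10 - 67\right) + k{\left(C \right)} 20 = \left(10 - 67\right) + \left(-2\right) 3 \cdot 20 = -57 - 120 = -177$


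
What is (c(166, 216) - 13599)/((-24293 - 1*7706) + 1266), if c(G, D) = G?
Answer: 13433/30733 ≈ 0.43709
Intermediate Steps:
(c(166, 216) - 13599)/((-24293 - 1*7706) + 1266) = (166 - 13599)/((-24293 - 1*7706) + 1266) = -13433/((-24293 - 7706) + 1266) = -13433/(-31999 + 1266) = -13433/(-30733) = -13433*(-1/30733) = 13433/30733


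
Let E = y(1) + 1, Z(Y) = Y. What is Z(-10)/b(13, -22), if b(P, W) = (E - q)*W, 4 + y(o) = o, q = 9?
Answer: -5/121 ≈ -0.041322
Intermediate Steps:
y(o) = -4 + o
E = -2 (E = (-4 + 1) + 1 = -3 + 1 = -2)
b(P, W) = -11*W (b(P, W) = (-2 - 1*9)*W = (-2 - 9)*W = -11*W)
Z(-10)/b(13, -22) = -10/((-11*(-22))) = -10/242 = -10*1/242 = -5/121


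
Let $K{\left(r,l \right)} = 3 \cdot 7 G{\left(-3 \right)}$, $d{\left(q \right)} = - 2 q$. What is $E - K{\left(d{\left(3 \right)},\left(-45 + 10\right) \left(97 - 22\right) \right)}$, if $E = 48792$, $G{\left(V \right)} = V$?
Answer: $48855$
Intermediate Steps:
$K{\left(r,l \right)} = -63$ ($K{\left(r,l \right)} = 3 \cdot 7 \left(-3\right) = 21 \left(-3\right) = -63$)
$E - K{\left(d{\left(3 \right)},\left(-45 + 10\right) \left(97 - 22\right) \right)} = 48792 - -63 = 48792 + 63 = 48855$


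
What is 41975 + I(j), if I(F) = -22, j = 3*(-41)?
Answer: 41953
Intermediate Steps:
j = -123
41975 + I(j) = 41975 - 22 = 41953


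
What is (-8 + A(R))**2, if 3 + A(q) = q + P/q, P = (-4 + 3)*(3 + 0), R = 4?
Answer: 961/16 ≈ 60.063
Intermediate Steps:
P = -3 (P = -1*3 = -3)
A(q) = -3 + q - 3/q (A(q) = -3 + (q - 3/q) = -3 + q - 3/q)
(-8 + A(R))**2 = (-8 + (-3 + 4 - 3/4))**2 = (-8 + 1/4)**2 = (-31/4)**2 = 961/16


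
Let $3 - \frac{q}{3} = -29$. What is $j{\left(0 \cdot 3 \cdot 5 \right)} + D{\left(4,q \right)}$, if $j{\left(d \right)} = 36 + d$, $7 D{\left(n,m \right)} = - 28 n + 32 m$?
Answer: $\frac{3212}{7} \approx 458.86$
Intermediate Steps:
$q = 96$ ($q = 9 - -87 = 9 + 87 = 96$)
$D{\left(n,m \right)} = - 4 n + \frac{32 m}{7}$ ($D{\left(n,m \right)} = \frac{- 28 n + 32 m}{7} = - 4 n + \frac{32 m}{7}$)
$j{\left(0 \cdot 3 \cdot 5 \right)} + D{\left(4,q \right)} = \left(36 + 0 \cdot 3 \cdot 5\right) + \left(\left(-4\right) 4 + \frac{32}{7} \cdot 96\right) = \left(36 + 0 \cdot 5\right) + \left(-16 + \frac{3072}{7}\right) = \left(36 + 0\right) + \frac{2960}{7} = 36 + \frac{2960}{7} = \frac{3212}{7}$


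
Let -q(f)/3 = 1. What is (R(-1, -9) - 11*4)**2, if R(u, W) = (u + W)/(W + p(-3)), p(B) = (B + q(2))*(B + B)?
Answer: 1435204/729 ≈ 1968.7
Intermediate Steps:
q(f) = -3 (q(f) = -3*1 = -3)
p(B) = 2*B*(-3 + B) (p(B) = (B - 3)*(B + B) = (-3 + B)*(2*B) = 2*B*(-3 + B))
R(u, W) = (W + u)/(36 + W) (R(u, W) = (u + W)/(W + 2*(-3)*(-3 - 3)) = (W + u)/(W + 2*(-3)*(-6)) = (W + u)/(W + 36) = (W + u)/(36 + W))
(R(-1, -9) - 11*4)**2 = ((-9 - 1)/(36 - 9) - 11*4)**2 = (-10/27 - 44)**2 = (-1198/27)**2 = 1435204/729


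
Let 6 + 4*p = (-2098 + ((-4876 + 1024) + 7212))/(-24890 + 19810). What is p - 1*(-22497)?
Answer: 228553649/10160 ≈ 22495.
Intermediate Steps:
p = -15871/10160 (p = -3/2 + ((-2098 + ((-4876 + 1024) + 7212))/(-24890 + 19810))/4 = -3/2 + ((-2098 + (-3852 + 7212))/(-5080))/4 = -3/2 + ((-2098 + 3360)*(-1/5080))/4 = -3/2 + (1262*(-1/5080))/4 = -3/2 + (1/4)*(-631/2540) = -3/2 - 631/10160 = -15871/10160 ≈ -1.5621)
p - 1*(-22497) = -15871/10160 - 1*(-22497) = -15871/10160 + 22497 = 228553649/10160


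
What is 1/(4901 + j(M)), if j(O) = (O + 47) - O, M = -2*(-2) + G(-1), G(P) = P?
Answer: 1/4948 ≈ 0.00020210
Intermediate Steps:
M = 3 (M = -2*(-2) - 1 = 4 - 1 = 3)
j(O) = 47 (j(O) = (47 + O) - O = 47)
1/(4901 + j(M)) = 1/(4901 + 47) = 1/4948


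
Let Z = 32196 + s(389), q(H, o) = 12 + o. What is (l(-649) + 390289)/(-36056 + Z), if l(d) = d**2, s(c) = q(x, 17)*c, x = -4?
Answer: 811490/7421 ≈ 109.35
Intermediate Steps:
s(c) = 29*c (s(c) = (12 + 17)*c = 29*c)
Z = 43477 (Z = 32196 + 29*389 = 32196 + 11281 = 43477)
(l(-649) + 390289)/(-36056 + Z) = ((-649)**2 + 390289)/(-36056 + 43477) = (421201 + 390289)/7421 = 811490*(1/7421) = 811490/7421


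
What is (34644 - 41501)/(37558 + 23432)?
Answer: -6857/60990 ≈ -0.11243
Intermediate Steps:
(34644 - 41501)/(37558 + 23432) = -6857/60990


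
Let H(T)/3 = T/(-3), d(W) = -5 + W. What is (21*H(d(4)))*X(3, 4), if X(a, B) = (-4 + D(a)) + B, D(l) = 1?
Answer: 21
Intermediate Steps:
H(T) = -T (H(T) = 3*(T/(-3)) = 3*(T*(-⅓)) = 3*(-T/3) = -T)
X(a, B) = -3 + B (X(a, B) = (-4 + 1) + B = -3 + B)
(21*H(d(4)))*X(3, 4) = (21*(-(-5 + 4)))*(-3 + 4) = (21*(-1*(-1)))*1 = (21*1)*1 = 21*1 = 21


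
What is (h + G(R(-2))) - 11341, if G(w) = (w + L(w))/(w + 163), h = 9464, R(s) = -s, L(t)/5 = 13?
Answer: -309638/165 ≈ -1876.6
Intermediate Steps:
L(t) = 65 (L(t) = 5*13 = 65)
G(w) = (65 + w)/(163 + w) (G(w) = (w + 65)/(w + 163) = (65 + w)/(163 + w))
(h + G(R(-2))) - 11341 = (9464 + (65 - 1*(-2))/(163 - 1*(-2))) - 11341 = (9464 + (65 + 2)/(163 + 2)) - 11341 = (9464 + 67/165) - 11341 = 1561627/165 - 11341 = -309638/165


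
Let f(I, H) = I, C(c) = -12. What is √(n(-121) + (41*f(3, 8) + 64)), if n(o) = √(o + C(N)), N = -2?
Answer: √(187 + I*√133) ≈ 13.681 + 0.42147*I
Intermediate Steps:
n(o) = √(-12 + o) (n(o) = √(o - 12) = √(-12 + o))
√(n(-121) + (41*f(3, 8) + 64)) = √(√(-12 - 121) + (41*3 + 64)) = √(√(-133) + (123 + 64)) = √(I*√133 + 187) = √(187 + I*√133)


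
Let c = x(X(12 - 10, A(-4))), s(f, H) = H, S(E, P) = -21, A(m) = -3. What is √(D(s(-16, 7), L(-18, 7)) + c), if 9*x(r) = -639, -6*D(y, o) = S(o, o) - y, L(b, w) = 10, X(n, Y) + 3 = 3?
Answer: I*√597/3 ≈ 8.1445*I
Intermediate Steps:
X(n, Y) = 0 (X(n, Y) = -3 + 3 = 0)
D(y, o) = 7/2 + y/6 (D(y, o) = -(-21 - y)/6 = 7/2 + y/6)
x(r) = -71 (x(r) = (⅑)*(-639) = -71)
c = -71
√(D(s(-16, 7), L(-18, 7)) + c) = √((7/2 + (⅙)*7) - 71) = √((7/2 + 7/6) - 71) = √(14/3 - 71) = √(-199/3) = I*√597/3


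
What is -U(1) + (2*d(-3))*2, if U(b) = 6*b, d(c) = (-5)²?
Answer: 94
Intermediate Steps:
d(c) = 25
-U(1) + (2*d(-3))*2 = -6 + (2*25)*2 = -1*6 + 50*2 = -6 + 100 = 94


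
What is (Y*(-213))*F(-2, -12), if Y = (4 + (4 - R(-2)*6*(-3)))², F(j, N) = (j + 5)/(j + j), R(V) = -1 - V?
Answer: 107991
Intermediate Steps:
F(j, N) = (5 + j)/(2*j) (F(j, N) = (5 + j)/((2*j)) = (5 + j)*(1/(2*j)) = (5 + j)/(2*j))
Y = 676 (Y = (4 + (4 - (-1 - 1*(-2))*6*(-3)))² = (4 + (4 - (-1 + 2)*6*(-3)))² = (4 + (4 - 1*6*(-3)))² = (4 + (4 - 6*(-3)))² = (4 + (4 - 1*(-18)))² = (4 + (4 + 18))² = (4 + 22)² = 26² = 676)
(Y*(-213))*F(-2, -12) = (676*(-213))*((½)*(5 - 2)/(-2)) = -71994*(-1)*3/2 = -143988*(-¾) = 107991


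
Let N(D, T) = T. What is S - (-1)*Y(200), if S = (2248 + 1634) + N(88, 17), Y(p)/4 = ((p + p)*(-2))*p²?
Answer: -127996101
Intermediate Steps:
Y(p) = -16*p³ (Y(p) = 4*(((p + p)*(-2))*p²) = 4*(((2*p)*(-2))*p²) = 4*((-4*p)*p²) = 4*(-4*p³) = -16*p³)
S = 3899 (S = (2248 + 1634) + 17 = 3882 + 17 = 3899)
S - (-1)*Y(200) = 3899 - (-1)*(-16*200³) = 3899 - (-1)*(-16*8000000) = 3899 - (-1)*(-128000000) = 3899 - 1*128000000 = 3899 - 128000000 = -127996101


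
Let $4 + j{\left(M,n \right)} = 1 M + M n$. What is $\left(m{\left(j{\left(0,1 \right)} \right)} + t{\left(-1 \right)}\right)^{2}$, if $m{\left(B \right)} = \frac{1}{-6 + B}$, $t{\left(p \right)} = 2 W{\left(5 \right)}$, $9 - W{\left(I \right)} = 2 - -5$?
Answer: $\frac{1521}{100} \approx 15.21$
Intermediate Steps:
$W{\left(I \right)} = 2$ ($W{\left(I \right)} = 9 - \left(2 - -5\right) = 9 - \left(2 + 5\right) = 9 - 7 = 2$)
$t{\left(p \right)} = 4$ ($t{\left(p \right)} = 2 \cdot 2 = 4$)
$j{\left(M,n \right)} = -4 + M + M n$ ($j{\left(M,n \right)} = -4 + \left(1 M + M n\right) = -4 + \left(M + M n\right) = -4 + M + M n$)
$\left(m{\left(j{\left(0,1 \right)} \right)} + t{\left(-1 \right)}\right)^{2} = \left(\frac{1}{-6 + \left(-4 + 0 + 0 \cdot 1\right)} + 4\right)^{2} = \left(\frac{1}{-6 + \left(-4 + 0 + 0\right)} + 4\right)^{2} = \left(\frac{1}{-6 - 4} + 4\right)^{2} = \left(\frac{1}{-10} + 4\right)^{2} = \left(- \frac{1}{10} + 4\right)^{2} = \left(\frac{39}{10}\right)^{2} = \frac{1521}{100}$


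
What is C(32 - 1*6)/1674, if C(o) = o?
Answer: 13/837 ≈ 0.015532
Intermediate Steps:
C(32 - 1*6)/1674 = (32 - 1*6)/1674 = (32 - 6)*(1/1674) = 26*(1/1674) = 13/837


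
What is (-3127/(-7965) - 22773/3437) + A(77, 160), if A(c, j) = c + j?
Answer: 107074621/463995 ≈ 230.77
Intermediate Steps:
(-3127/(-7965) - 22773/3437) + A(77, 160) = (-3127/(-7965) - 22773/3437) + (77 + 160) = (-3127*(-1/7965) - 22773*1/3437) + 237 = (53/135 - 22773/3437) + 237 = -2892194/463995 + 237 = 107074621/463995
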